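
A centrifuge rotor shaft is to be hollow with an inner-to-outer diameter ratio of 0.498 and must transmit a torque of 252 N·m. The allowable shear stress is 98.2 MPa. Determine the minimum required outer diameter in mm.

24.1 mm

For a hollow shaft with d_i/d_o = 0.498: τ_max = 16T/(π d_o³ (1−k⁴)), so d_o = [16T/(π τ_allow (1−k⁴))]^(1/3) = [16·252.0/(π·9.82×10^7·0.9385)]^(1/3) = 0.02406 m.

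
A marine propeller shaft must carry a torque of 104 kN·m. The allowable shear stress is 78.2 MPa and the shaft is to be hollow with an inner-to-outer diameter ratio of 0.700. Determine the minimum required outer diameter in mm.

For a hollow shaft with d_i/d_o = 0.700: τ_max = 16T/(π d_o³ (1−k⁴)), so d_o = [16T/(π τ_allow (1−k⁴))]^(1/3) = [16·104000/(π·7.82×10^7·0.7599)]^(1/3) = 0.2073 m.

207 mm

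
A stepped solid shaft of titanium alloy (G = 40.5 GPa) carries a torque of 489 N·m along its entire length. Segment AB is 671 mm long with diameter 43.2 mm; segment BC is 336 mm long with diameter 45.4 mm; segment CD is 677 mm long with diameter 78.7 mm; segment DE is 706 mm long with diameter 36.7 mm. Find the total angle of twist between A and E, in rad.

0.0835 rad

J_AB = π(0.0432)⁴/32 = 3.42×10^-7 m⁴; J_BC = π(0.0454)⁴/32 = 4.17×10^-7 m⁴; J_CD = π(0.0787)⁴/32 = 3.77×10^-6 m⁴; J_DE = π(0.0367)⁴/32 = 1.78×10^-7 m⁴.
θ = (T/G)·Σ L_i/J_i = (489.0/40.5×10⁹)·(0.671/3.42×10^-7 + 0.336/4.17×10^-7 + 0.677/3.77×10^-6 + 0.706/1.78×10^-7) = 0.08345 rad.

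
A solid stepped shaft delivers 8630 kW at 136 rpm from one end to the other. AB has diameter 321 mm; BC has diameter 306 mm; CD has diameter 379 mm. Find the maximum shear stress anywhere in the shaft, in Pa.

1.08e8 Pa

ω = 2π·136/60 = 14.24 rad/s, so T = P/ω = 8630×10³ / 14.24 = 606000 N·m.
Under the same torque, τ_max = 16T/(πd³) is largest where d is smallest — segment BC (d = 306 mm).
τ_max = 16·606000/(π·(0.306)³) = 1.077×10^8 Pa.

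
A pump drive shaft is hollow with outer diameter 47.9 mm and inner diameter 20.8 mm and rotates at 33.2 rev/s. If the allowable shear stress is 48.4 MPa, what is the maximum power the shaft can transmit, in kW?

210 kW

J = π(d_o⁴ − d_i⁴)/32 = π(0.0479⁴ − 0.0208⁴)/32 = 4.984×10^-7 m⁴.
T_max = τ_allow·J/r = 4.84×10^7 × 4.984×10^-7 / 0.0239 = 1007 N·m.
ω = 2π·33.2 = 208.6 rad/s, so P_max = T_max·ω = 2.101×10^5 W.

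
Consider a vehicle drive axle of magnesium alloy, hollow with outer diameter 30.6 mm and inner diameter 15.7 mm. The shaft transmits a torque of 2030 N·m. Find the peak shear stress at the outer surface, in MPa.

388 MPa

J = π(d_o⁴ − d_i⁴)/32 = π(0.0306⁴ − 0.0157⁴)/32 = 8.011×10^-8 m⁴.
τ_max = T·r/J = 2030 × 0.0153 / 8.011×10^-8 = 3.877×10^8 Pa.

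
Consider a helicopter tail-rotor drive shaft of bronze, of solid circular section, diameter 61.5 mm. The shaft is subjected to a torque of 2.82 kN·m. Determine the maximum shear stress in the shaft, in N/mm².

61.7 N/mm²

J = πd⁴/32 = π(0.0615)⁴/32 = 1.404×10^-6 m⁴.
τ_max = T·r/J = 2820 × 0.0307 / 1.404×10^-6 = 6.174×10^7 Pa.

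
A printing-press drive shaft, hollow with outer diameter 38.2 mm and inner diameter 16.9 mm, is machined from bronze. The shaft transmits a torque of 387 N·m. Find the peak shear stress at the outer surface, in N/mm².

J = π(d_o⁴ − d_i⁴)/32 = π(0.0382⁴ − 0.0169⁴)/32 = 2.010×10^-7 m⁴.
τ_max = T·r/J = 387.0 × 0.0191 / 2.010×10^-7 = 3.677×10^7 Pa.

36.8 N/mm²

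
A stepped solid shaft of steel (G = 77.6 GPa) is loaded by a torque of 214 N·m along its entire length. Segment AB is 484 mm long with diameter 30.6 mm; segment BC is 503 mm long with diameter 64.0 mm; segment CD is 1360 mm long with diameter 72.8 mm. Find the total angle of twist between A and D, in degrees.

J_AB = π(0.0306)⁴/32 = 8.61×10^-8 m⁴; J_BC = π(0.0640)⁴/32 = 1.65×10^-6 m⁴; J_CD = π(0.0728)⁴/32 = 2.76×10^-6 m⁴.
θ = (T/G)·Σ L_i/J_i = (214.0/77.6×10⁹)·(0.484/8.61×10^-8 + 0.503/1.65×10^-6 + 1.36/2.76×10^-6) = 0.01771 rad.

1.01°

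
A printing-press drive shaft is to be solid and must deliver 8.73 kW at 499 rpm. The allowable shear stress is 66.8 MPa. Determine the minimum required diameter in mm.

23.4 mm

ω = 2π·499/60 = 52.26 rad/s, so T = P/ω = 8.73×10³ / 52.26 = 167.1 N·m.
For a solid shaft τ_max = 16T/(πd³), so d = (16T/(π τ_allow))^(1/3) = (16·167.1/(π·6.68×10^7))^(1/3) = 0.02335 m.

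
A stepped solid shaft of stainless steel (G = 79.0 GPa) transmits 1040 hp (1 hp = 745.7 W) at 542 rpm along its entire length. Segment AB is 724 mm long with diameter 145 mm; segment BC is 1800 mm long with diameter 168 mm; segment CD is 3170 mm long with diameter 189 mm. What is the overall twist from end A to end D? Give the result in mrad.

ω = 2π·542/60 = 56.76 rad/s, so T = P/ω = 1040×745.7 / 56.76 = 13660 N·m.
J_AB = π(0.145)⁴/32 = 4.34×10^-5 m⁴; J_BC = π(0.168)⁴/32 = 7.82×10^-5 m⁴; J_CD = π(0.189)⁴/32 = 1.25×10^-4 m⁴.
θ = (T/G)·Σ L_i/J_i = (13660/79.0×10⁹)·(0.724/4.34×10^-5 + 1.80/7.82×10^-5 + 3.17/1.25×10^-4) = 0.01124 rad.

11.2 mrad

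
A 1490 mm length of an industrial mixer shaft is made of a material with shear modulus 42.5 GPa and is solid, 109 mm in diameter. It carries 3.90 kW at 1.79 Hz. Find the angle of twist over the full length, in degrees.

ω = 2π·1.79 = 11.25 rad/s, so T = P/ω = 3.90×10³ / 11.25 = 346.8 N·m.
J = πd⁴/32 = π(0.109)⁴/32 = 1.386×10^-5 m⁴.
θ = T·L/(G·J) = 346.8 × 1.49 / (42.5×10⁹ × 1.386×10^-5) = 8.772×10^-4 rad.

0.0503°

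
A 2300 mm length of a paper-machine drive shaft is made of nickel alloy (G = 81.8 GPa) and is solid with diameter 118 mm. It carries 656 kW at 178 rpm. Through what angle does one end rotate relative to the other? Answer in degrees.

2.98°

ω = 2π·178/60 = 18.64 rad/s, so T = P/ω = 656×10³ / 18.64 = 35190 N·m.
J = πd⁴/32 = π(0.118)⁴/32 = 1.903×10^-5 m⁴.
θ = T·L/(G·J) = 35190 × 2.30 / (81.8×10⁹ × 1.903×10^-5) = 0.05199 rad.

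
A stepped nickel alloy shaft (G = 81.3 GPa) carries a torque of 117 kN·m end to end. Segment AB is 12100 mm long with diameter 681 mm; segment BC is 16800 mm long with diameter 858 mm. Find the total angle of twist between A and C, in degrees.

J_AB = π(0.681)⁴/32 = 0.0211 m⁴; J_BC = π(0.858)⁴/32 = 0.0532 m⁴.
θ = (T/G)·Σ L_i/J_i = (117000/81.3×10⁹)·(12.1/0.0211 + 16.8/0.0532) = 1.279×10^-3 rad.

0.0733°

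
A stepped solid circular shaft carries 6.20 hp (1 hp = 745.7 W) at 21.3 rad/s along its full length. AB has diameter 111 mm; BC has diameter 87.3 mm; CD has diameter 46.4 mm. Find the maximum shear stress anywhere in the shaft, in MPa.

ω = 21.3 rad/s, so T = P/ω = 6.20×745.7 / 21.30 = 217.1 N·m.
Under the same torque, τ_max = 16T/(πd³) is largest where d is smallest — segment CD (d = 46.4 mm).
τ_max = 16·217.1/(π·(0.0464)³) = 1.107×10^7 Pa.

11.1 MPa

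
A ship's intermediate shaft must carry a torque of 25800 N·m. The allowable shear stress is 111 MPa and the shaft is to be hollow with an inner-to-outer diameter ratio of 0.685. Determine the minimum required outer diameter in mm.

For a hollow shaft with d_i/d_o = 0.685: τ_max = 16T/(π d_o³ (1−k⁴)), so d_o = [16T/(π τ_allow (1−k⁴))]^(1/3) = [16·25800/(π·1.11×10^8·0.7798)]^(1/3) = 0.1149 m.

115 mm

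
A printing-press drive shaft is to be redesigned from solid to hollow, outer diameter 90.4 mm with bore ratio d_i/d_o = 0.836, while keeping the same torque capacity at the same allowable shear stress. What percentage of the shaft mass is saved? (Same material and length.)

52.9 %

Equal τ_max and T ⇒ the solid shaft needs d_s³ = d_o³(1−k⁴), so d_s = 90.4·(1−0.836⁴)^(1/3) = 72.30 mm.
Area ratio A_h/A_s = d_o²(1−k²)/d_s² = (1−k²)/(1−k⁴)^(2/3) = 0.4708.
Mass saving = 1 − 0.4708 = 52.9 %.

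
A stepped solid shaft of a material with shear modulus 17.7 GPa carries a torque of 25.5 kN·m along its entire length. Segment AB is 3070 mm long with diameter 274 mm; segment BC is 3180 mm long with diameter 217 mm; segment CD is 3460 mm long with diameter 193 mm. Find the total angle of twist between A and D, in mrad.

65.6 mrad

J_AB = π(0.274)⁴/32 = 5.53×10^-4 m⁴; J_BC = π(0.217)⁴/32 = 2.18×10^-4 m⁴; J_CD = π(0.193)⁴/32 = 1.36×10^-4 m⁴.
θ = (T/G)·Σ L_i/J_i = (25500/17.7×10⁹)·(3.07/5.53×10^-4 + 3.18/2.18×10^-4 + 3.46/1.36×10^-4) = 0.06563 rad.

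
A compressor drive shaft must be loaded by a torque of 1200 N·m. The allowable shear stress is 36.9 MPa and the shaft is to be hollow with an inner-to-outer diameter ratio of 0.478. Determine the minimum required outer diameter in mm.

For a hollow shaft with d_i/d_o = 0.478: τ_max = 16T/(π d_o³ (1−k⁴)), so d_o = [16T/(π τ_allow (1−k⁴))]^(1/3) = [16·1200/(π·3.69×10^7·0.9478)]^(1/3) = 0.05591 m.

55.9 mm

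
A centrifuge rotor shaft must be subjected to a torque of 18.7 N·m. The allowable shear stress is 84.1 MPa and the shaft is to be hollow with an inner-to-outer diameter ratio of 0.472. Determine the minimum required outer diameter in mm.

For a hollow shaft with d_i/d_o = 0.472: τ_max = 16T/(π d_o³ (1−k⁴)), so d_o = [16T/(π τ_allow (1−k⁴))]^(1/3) = [16·18.70/(π·8.41×10^7·0.9504)]^(1/3) = 0.01060 m.

10.6 mm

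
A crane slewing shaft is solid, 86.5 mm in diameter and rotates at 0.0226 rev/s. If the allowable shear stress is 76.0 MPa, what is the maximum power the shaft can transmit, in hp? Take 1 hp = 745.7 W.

1.84 hp

J = πd⁴/32 = π(0.0865)⁴/32 = 5.496×10^-6 m⁴.
T_max = τ_allow·J/r = 7.60×10^7 × 5.496×10^-6 / 0.0432 = 9658 N·m.
ω = 2π·0.0226 = 0.1420 rad/s, so P_max = T_max·ω = 1371 W.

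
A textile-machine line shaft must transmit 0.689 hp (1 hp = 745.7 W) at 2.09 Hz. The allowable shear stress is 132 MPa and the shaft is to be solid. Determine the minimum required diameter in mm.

ω = 2π·2.09 = 13.13 rad/s, so T = P/ω = 0.689×745.7 / 13.13 = 39.13 N·m.
For a solid shaft τ_max = 16T/(πd³), so d = (16T/(π τ_allow))^(1/3) = (16·39.13/(π·1.32×10^8))^(1/3) = 0.01147 m.

11.5 mm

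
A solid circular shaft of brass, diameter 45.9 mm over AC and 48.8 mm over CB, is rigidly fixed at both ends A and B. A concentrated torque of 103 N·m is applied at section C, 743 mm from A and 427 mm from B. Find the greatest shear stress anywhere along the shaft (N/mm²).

3.11 N/mm²

Compatibility: T_A·a/J_AC = T_B·b/J_CB with T_A + T_B = T₀.
J_AC = 4.36×10^-7 m⁴, J_CB = 5.57×10^-7 m⁴, so T_A = T₀·(J_AC/a)/((J_AC/a)+(J_CB/b)) = 31.96 N·m, T_B = 71.04 N·m.
τ in each portion: τ_AC = 1.68×10^6 Pa, τ_CB = 3.11×10^6 Pa; maximum is in CB.
τ_max = T_CB·r/J = 71.04·0.0244/5.57×10^-7 = 3.113×10^6 Pa.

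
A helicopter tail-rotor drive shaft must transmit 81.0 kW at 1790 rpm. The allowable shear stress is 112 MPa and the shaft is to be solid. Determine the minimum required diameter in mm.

27.0 mm

ω = 2π·1790/60 = 187.4 rad/s, so T = P/ω = 81.0×10³ / 187.4 = 432.1 N·m.
For a solid shaft τ_max = 16T/(πd³), so d = (16T/(π τ_allow))^(1/3) = (16·432.1/(π·1.12×10^8))^(1/3) = 0.02698 m.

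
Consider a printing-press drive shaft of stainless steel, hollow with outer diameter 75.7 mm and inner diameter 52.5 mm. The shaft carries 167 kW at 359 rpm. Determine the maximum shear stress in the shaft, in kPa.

ω = 2π·359/60 = 37.59 rad/s, so T = P/ω = 167×10³ / 37.59 = 4442 N·m.
J = π(d_o⁴ − d_i⁴)/32 = π(0.0757⁴ − 0.0525⁴)/32 = 2.478×10^-6 m⁴.
τ_max = T·r/J = 4442 × 0.0379 / 2.478×10^-6 = 6.785×10^7 Pa.

67800 kPa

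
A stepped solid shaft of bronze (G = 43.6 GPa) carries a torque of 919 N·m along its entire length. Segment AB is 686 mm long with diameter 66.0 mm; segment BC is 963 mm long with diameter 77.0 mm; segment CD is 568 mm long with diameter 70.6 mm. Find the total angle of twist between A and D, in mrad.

18.6 mrad

J_AB = π(0.0660)⁴/32 = 1.86×10^-6 m⁴; J_BC = π(0.0770)⁴/32 = 3.45×10^-6 m⁴; J_CD = π(0.0706)⁴/32 = 2.44×10^-6 m⁴.
θ = (T/G)·Σ L_i/J_i = (919.0/43.6×10⁹)·(0.686/1.86×10^-6 + 0.963/3.45×10^-6 + 0.568/2.44×10^-6) = 0.01855 rad.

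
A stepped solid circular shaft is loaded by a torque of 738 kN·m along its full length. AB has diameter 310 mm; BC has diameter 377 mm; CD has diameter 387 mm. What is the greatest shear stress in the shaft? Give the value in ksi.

18.3 ksi

Under the same torque, τ_max = 16T/(πd³) is largest where d is smallest — segment AB (d = 310 mm).
τ_max = 16·738000/(π·(0.310)³) = 1.262×10^8 Pa.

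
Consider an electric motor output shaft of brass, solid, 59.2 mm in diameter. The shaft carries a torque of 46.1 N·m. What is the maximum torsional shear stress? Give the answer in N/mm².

1.13 N/mm²

J = πd⁴/32 = π(0.0592)⁴/32 = 1.206×10^-6 m⁴.
τ_max = T·r/J = 46.10 × 0.0296 / 1.206×10^-6 = 1.132×10^6 Pa.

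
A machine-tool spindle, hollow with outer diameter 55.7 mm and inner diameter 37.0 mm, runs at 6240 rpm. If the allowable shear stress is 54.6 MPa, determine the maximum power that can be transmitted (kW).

J = π(d_o⁴ − d_i⁴)/32 = π(0.0557⁴ − 0.0370⁴)/32 = 7.610×10^-7 m⁴.
T_max = τ_allow·J/r = 5.46×10^7 × 7.610×10^-7 / 0.0278 = 1492 N·m.
ω = 2π·6240/60 = 653.5 rad/s, so P_max = T_max·ω = 9.749×10^5 W.

975 kW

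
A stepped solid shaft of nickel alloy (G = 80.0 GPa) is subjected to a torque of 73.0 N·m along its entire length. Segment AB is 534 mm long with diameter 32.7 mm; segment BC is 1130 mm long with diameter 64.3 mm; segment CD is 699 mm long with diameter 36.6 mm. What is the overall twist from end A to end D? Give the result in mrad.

J_AB = π(0.0327)⁴/32 = 1.12×10^-7 m⁴; J_BC = π(0.0643)⁴/32 = 1.68×10^-6 m⁴; J_CD = π(0.0366)⁴/32 = 1.76×10^-7 m⁴.
θ = (T/G)·Σ L_i/J_i = (73.00/80.0×10⁹)·(0.534/1.12×10^-7 + 1.13/1.68×10^-6 + 0.699/1.76×10^-7) = 8.576×10^-3 rad.

8.58 mrad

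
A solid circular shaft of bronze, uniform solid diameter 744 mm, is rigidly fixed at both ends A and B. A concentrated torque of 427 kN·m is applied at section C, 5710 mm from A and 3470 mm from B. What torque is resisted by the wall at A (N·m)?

161000 N·m

With uniform GJ and both ends fixed, compatibility θ_AC = θ_CB gives T_A·a = T_B·b, together with T_A + T_B = T₀.
T_A = T₀·b/(a+b) = 427000·3470/9180 = 161400 N·m; T_B = 265600 N·m.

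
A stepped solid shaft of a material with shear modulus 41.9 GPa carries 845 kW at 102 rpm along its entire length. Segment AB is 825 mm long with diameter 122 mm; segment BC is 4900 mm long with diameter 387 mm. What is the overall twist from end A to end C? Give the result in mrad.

75.8 mrad

ω = 2π·102/60 = 10.68 rad/s, so T = P/ω = 845×10³ / 10.68 = 79110 N·m.
J_AB = π(0.122)⁴/32 = 2.17×10^-5 m⁴; J_BC = π(0.387)⁴/32 = 2.20×10^-3 m⁴.
θ = (T/G)·Σ L_i/J_i = (79110/41.9×10⁹)·(0.825/2.17×10^-5 + 4.90/2.20×10^-3) = 0.07582 rad.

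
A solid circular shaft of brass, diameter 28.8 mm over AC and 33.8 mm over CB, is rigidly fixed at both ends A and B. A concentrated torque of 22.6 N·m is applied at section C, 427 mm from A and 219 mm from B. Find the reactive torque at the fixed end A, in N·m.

4.81 N·m

Compatibility: T_A·a/J_AC = T_B·b/J_CB with T_A + T_B = T₀.
J_AC = 6.75×10^-8 m⁴, J_CB = 1.28×10^-7 m⁴, so T_A = T₀·(J_AC/a)/((J_AC/a)+(J_CB/b)) = 4.810 N·m, T_B = 17.79 N·m.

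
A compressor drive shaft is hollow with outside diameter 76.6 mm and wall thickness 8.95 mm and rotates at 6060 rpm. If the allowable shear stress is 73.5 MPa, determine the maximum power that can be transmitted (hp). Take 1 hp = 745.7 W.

J = π(d_o⁴ − d_i⁴)/32 = π(0.0766⁴ − 0.0587⁴)/32 = 2.214×10^-6 m⁴.
T_max = τ_allow·J/r = 7.35×10^7 × 2.214×10^-6 / 0.0383 = 4250 N·m.
ω = 2π·6060/60 = 634.6 rad/s, so P_max = T_max·ω = 2.697×10^6 W.

3620 hp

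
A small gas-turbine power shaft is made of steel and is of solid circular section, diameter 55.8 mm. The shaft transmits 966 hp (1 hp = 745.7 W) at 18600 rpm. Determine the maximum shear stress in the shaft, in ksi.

ω = 2π·18600/60 = 1948 rad/s, so T = P/ω = 966×745.7 / 1948 = 369.8 N·m.
J = πd⁴/32 = π(0.0558)⁴/32 = 9.518×10^-7 m⁴.
τ_max = T·r/J = 369.8 × 0.0279 / 9.518×10^-7 = 1.084×10^7 Pa.

1.57 ksi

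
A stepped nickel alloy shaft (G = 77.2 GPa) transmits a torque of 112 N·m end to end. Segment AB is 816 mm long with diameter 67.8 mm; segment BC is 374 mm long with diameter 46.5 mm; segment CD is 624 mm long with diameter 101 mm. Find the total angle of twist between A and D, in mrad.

1.84 mrad

J_AB = π(0.0678)⁴/32 = 2.07×10^-6 m⁴; J_BC = π(0.0465)⁴/32 = 4.59×10^-7 m⁴; J_CD = π(0.101)⁴/32 = 1.02×10^-5 m⁴.
θ = (T/G)·Σ L_i/J_i = (112.0/77.2×10⁹)·(0.816/2.07×10^-6 + 0.374/4.59×10^-7 + 0.624/1.02×10^-5) = 1.841×10^-3 rad.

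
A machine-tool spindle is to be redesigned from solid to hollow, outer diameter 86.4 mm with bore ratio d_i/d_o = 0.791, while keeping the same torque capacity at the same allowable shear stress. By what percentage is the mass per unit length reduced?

Equal τ_max and T ⇒ the solid shaft needs d_s³ = d_o³(1−k⁴), so d_s = 86.4·(1−0.791⁴)^(1/3) = 73.22 mm.
Area ratio A_h/A_s = d_o²(1−k²)/d_s² = (1−k²)/(1−k⁴)^(2/3) = 0.5213.
Mass saving = 1 − 0.5213 = 47.9 %.

47.9 %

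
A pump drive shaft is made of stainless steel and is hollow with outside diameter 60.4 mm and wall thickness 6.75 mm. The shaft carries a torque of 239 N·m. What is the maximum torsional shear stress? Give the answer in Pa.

8.68e6 Pa

J = π(d_o⁴ − d_i⁴)/32 = π(0.0604⁴ − 0.0469⁴)/32 = 8.316×10^-7 m⁴.
τ_max = T·r/J = 239.0 × 0.0302 / 8.316×10^-7 = 8.679×10^6 Pa.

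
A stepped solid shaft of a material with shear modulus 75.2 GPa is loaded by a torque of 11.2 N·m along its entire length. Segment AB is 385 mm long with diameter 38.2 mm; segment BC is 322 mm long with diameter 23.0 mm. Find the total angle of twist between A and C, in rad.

0.00202 rad

J_AB = π(0.0382)⁴/32 = 2.09×10^-7 m⁴; J_BC = π(0.0230)⁴/32 = 2.75×10^-8 m⁴.
θ = (T/G)·Σ L_i/J_i = (11.20/75.2×10⁹)·(0.385/2.09×10^-7 + 0.322/2.75×10^-8) = 2.020×10^-3 rad.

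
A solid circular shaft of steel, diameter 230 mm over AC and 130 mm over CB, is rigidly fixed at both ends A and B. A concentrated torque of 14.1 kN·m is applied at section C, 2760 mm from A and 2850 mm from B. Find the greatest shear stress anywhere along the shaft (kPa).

Compatibility: T_A·a/J_AC = T_B·b/J_CB with T_A + T_B = T₀.
J_AC = 2.75×10^-4 m⁴, J_CB = 2.80×10^-5 m⁴, so T_A = T₀·(J_AC/a)/((J_AC/a)+(J_CB/b)) = 12830 N·m, T_B = 1268 N·m.
τ in each portion: τ_AC = 5.37×10^6 Pa, τ_CB = 2.94×10^6 Pa; maximum is in AC.
τ_max = T_AC·r/J = 12830·0.115/2.75×10^-4 = 5.371×10^6 Pa.

5370 kPa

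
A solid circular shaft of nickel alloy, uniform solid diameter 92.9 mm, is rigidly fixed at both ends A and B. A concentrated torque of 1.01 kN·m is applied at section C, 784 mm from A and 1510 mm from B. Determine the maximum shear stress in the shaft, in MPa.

4.22 MPa

With uniform GJ and both ends fixed, compatibility θ_AC = θ_CB gives T_A·a = T_B·b, together with T_A + T_B = T₀.
T_A = T₀·b/(a+b) = 1010·1510/2294 = 664.8 N·m; T_B = 345.2 N·m.
τ in each portion: τ_AC = 4.22×10^6 Pa, τ_CB = 2.19×10^6 Pa; maximum is in AC.
τ_max = T_AC·r/J = 664.8·0.0465/7.31×10^-6 = 4.223×10^6 Pa.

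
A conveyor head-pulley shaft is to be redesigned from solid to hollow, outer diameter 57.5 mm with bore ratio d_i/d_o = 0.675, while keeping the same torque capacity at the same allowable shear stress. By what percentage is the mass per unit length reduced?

36.4 %

Equal τ_max and T ⇒ the solid shaft needs d_s³ = d_o³(1−k⁴), so d_s = 57.5·(1−0.675⁴)^(1/3) = 53.21 mm.
Area ratio A_h/A_s = d_o²(1−k²)/d_s² = (1−k²)/(1−k⁴)^(2/3) = 0.6357.
Mass saving = 1 − 0.6357 = 36.4 %.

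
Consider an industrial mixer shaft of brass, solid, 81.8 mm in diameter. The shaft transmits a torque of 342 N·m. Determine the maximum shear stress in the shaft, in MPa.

3.18 MPa

J = πd⁴/32 = π(0.0818)⁴/32 = 4.396×10^-6 m⁴.
τ_max = T·r/J = 342.0 × 0.0409 / 4.396×10^-6 = 3.182×10^6 Pa.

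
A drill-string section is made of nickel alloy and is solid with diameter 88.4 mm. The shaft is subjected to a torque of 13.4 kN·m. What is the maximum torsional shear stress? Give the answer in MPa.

J = πd⁴/32 = π(0.0884)⁴/32 = 5.995×10^-6 m⁴.
τ_max = T·r/J = 13400 × 0.0442 / 5.995×10^-6 = 9.879×10^7 Pa.

98.8 MPa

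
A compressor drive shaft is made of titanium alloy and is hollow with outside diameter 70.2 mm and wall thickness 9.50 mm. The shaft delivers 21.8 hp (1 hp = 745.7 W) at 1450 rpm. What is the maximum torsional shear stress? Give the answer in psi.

319 psi

ω = 2π·1450/60 = 151.8 rad/s, so T = P/ω = 21.8×745.7 / 151.8 = 107.1 N·m.
J = π(d_o⁴ − d_i⁴)/32 = π(0.0702⁴ − 0.0512⁴)/32 = 1.710×10^-6 m⁴.
τ_max = T·r/J = 107.1 × 0.0351 / 1.710×10^-6 = 2.198×10^6 Pa.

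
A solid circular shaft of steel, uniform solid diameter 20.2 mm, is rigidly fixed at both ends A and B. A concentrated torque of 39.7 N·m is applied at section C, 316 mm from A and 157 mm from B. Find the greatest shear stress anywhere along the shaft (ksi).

With uniform GJ and both ends fixed, compatibility θ_AC = θ_CB gives T_A·a = T_B·b, together with T_A + T_B = T₀.
T_A = T₀·b/(a+b) = 39.70·157/473.0 = 13.18 N·m; T_B = 26.52 N·m.
τ in each portion: τ_AC = 8.14×10^6 Pa, τ_CB = 1.64×10^7 Pa; maximum is in CB.
τ_max = T_CB·r/J = 26.52·0.0101/1.63×10^-8 = 1.639×10^7 Pa.

2.38 ksi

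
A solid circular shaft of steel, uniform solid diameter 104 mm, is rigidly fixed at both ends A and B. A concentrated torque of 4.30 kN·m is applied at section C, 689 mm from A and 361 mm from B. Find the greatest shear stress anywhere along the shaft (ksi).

With uniform GJ and both ends fixed, compatibility θ_AC = θ_CB gives T_A·a = T_B·b, together with T_A + T_B = T₀.
T_A = T₀·b/(a+b) = 4300·361/1050 = 1478 N·m; T_B = 2822 N·m.
τ in each portion: τ_AC = 6.69×10^6 Pa, τ_CB = 1.28×10^7 Pa; maximum is in CB.
τ_max = T_CB·r/J = 2822·0.0520/1.15×10^-5 = 1.278×10^7 Pa.

1.85 ksi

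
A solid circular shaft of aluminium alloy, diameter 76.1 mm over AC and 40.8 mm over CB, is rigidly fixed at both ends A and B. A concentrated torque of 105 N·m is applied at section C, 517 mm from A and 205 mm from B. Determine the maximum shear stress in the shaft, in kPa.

1360 kPa

Compatibility: T_A·a/J_AC = T_B·b/J_CB with T_A + T_B = T₀.
J_AC = 3.29×10^-6 m⁴, J_CB = 2.72×10^-7 m⁴, so T_A = T₀·(J_AC/a)/((J_AC/a)+(J_CB/b)) = 86.89 N·m, T_B = 18.11 N·m.
τ in each portion: τ_AC = 1.00×10^6 Pa, τ_CB = 1.36×10^6 Pa; maximum is in CB.
τ_max = T_CB·r/J = 18.11·0.0204/2.72×10^-7 = 1.358×10^6 Pa.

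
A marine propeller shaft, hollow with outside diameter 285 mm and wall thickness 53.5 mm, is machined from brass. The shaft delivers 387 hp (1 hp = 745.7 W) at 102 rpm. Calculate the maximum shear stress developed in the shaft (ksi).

ω = 2π·102/60 = 10.68 rad/s, so T = P/ω = 387×745.7 / 10.68 = 27020 N·m.
J = π(d_o⁴ − d_i⁴)/32 = π(0.285⁴ − 0.178⁴)/32 = 5.492×10^-4 m⁴.
τ_max = T·r/J = 27020 × 0.142 / 5.492×10^-4 = 7.011×10^6 Pa.

1.02 ksi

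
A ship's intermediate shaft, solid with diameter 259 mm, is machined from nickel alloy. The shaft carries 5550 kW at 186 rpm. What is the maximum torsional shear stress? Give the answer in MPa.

ω = 2π·186/60 = 19.48 rad/s, so T = P/ω = 5550×10³ / 19.48 = 284900 N·m.
J = πd⁴/32 = π(0.259)⁴/32 = 4.418×10^-4 m⁴.
τ_max = T·r/J = 284900 × 0.130 / 4.418×10^-4 = 8.353×10^7 Pa.

83.5 MPa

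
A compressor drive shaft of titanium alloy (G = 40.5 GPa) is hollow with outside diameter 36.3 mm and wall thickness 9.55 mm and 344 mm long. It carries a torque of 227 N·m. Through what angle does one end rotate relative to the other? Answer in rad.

0.0119 rad

J = π(d_o⁴ − d_i⁴)/32 = π(0.0363⁴ − 0.0172⁴)/32 = 1.619×10^-7 m⁴.
θ = T·L/(G·J) = 227.0 × 0.344 / (40.5×10⁹ × 1.619×10^-7) = 0.01191 rad.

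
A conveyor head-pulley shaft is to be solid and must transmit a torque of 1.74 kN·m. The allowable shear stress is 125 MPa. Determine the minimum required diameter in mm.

For a solid shaft τ_max = 16T/(πd³), so d = (16T/(π τ_allow))^(1/3) = (16·1740/(π·1.25×10^8))^(1/3) = 0.04139 m.

41.4 mm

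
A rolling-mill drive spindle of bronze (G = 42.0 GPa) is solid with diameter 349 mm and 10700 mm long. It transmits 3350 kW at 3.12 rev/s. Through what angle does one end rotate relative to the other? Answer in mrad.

ω = 2π·3.12 = 19.60 rad/s, so T = P/ω = 3350×10³ / 19.60 = 170900 N·m.
J = πd⁴/32 = π(0.349)⁴/32 = 1.456×10^-3 m⁴.
θ = T·L/(G·J) = 170900 × 10.7 / (42.0×10⁹ × 1.456×10^-3) = 0.02989 rad.

29.9 mrad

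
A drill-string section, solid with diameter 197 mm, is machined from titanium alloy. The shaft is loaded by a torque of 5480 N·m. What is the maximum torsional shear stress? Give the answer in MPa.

3.65 MPa

J = πd⁴/32 = π(0.197)⁴/32 = 1.479×10^-4 m⁴.
τ_max = T·r/J = 5480 × 0.0985 / 1.479×10^-4 = 3.650×10^6 Pa.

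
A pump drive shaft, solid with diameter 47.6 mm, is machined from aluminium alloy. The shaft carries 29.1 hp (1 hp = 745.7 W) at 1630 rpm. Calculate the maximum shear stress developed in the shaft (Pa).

6.00e6 Pa

ω = 2π·1630/60 = 170.7 rad/s, so T = P/ω = 29.1×745.7 / 170.7 = 127.1 N·m.
J = πd⁴/32 = π(0.0476)⁴/32 = 5.040×10^-7 m⁴.
τ_max = T·r/J = 127.1 × 0.0238 / 5.040×10^-7 = 6.003×10^6 Pa.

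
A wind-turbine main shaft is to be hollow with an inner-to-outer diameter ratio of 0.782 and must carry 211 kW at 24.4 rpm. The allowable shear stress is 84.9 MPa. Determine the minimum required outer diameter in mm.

ω = 2π·24.4/60 = 2.555 rad/s, so T = P/ω = 211×10³ / 2.555 = 82580 N·m.
For a hollow shaft with d_i/d_o = 0.782: τ_max = 16T/(π d_o³ (1−k⁴)), so d_o = [16T/(π τ_allow (1−k⁴))]^(1/3) = [16·82580/(π·8.49×10^7·0.6260)]^(1/3) = 0.1993 m.

199 mm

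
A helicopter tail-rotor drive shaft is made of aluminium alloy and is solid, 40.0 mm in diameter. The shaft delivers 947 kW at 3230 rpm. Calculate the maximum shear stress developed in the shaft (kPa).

223000 kPa

ω = 2π·3230/60 = 338.2 rad/s, so T = P/ω = 947×10³ / 338.2 = 2800 N·m.
J = πd⁴/32 = π(0.0400)⁴/32 = 2.513×10^-7 m⁴.
τ_max = T·r/J = 2800 × 0.0200 / 2.513×10^-7 = 2.228×10^8 Pa.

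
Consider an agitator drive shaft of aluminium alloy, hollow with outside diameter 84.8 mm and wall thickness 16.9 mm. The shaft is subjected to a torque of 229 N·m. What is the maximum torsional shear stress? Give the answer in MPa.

J = π(d_o⁴ − d_i⁴)/32 = π(0.0848⁴ − 0.0510⁴)/32 = 4.413×10^-6 m⁴.
τ_max = T·r/J = 229.0 × 0.0424 / 4.413×10^-6 = 2.200×10^6 Pa.

2.20 MPa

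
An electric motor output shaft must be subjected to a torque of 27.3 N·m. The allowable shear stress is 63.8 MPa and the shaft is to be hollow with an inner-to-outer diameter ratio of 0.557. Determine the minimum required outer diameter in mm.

13.4 mm

For a hollow shaft with d_i/d_o = 0.557: τ_max = 16T/(π d_o³ (1−k⁴)), so d_o = [16T/(π τ_allow (1−k⁴))]^(1/3) = [16·27.30/(π·6.38×10^7·0.9037)]^(1/3) = 0.01341 m.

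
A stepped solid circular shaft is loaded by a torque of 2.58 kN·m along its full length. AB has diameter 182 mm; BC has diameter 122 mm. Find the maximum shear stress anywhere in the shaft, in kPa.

7240 kPa

Under the same torque, τ_max = 16T/(πd³) is largest where d is smallest — segment BC (d = 122 mm).
τ_max = 16·2580/(π·(0.122)³) = 7.236×10^6 Pa.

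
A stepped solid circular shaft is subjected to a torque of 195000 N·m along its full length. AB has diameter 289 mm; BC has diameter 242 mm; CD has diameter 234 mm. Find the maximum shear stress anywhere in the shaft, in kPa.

77500 kPa

Under the same torque, τ_max = 16T/(πd³) is largest where d is smallest — segment CD (d = 234 mm).
τ_max = 16·195000/(π·(0.234)³) = 7.751×10^7 Pa.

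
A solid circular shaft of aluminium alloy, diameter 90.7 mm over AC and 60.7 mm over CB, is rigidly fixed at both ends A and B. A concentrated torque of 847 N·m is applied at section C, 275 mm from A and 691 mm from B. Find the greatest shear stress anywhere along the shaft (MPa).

Compatibility: T_A·a/J_AC = T_B·b/J_CB with T_A + T_B = T₀.
J_AC = 6.64×10^-6 m⁴, J_CB = 1.33×10^-6 m⁴, so T_A = T₀·(J_AC/a)/((J_AC/a)+(J_CB/b)) = 784.4 N·m, T_B = 62.62 N·m.
τ in each portion: τ_AC = 5.35×10^6 Pa, τ_CB = 1.43×10^6 Pa; maximum is in AC.
τ_max = T_AC·r/J = 784.4·0.0454/6.64×10^-6 = 5.354×10^6 Pa.

5.35 MPa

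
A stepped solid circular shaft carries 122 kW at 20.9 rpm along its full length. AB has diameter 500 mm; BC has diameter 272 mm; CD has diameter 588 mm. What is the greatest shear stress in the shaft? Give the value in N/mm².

ω = 2π·20.9/60 = 2.189 rad/s, so T = P/ω = 122×10³ / 2.189 = 55740 N·m.
Under the same torque, τ_max = 16T/(πd³) is largest where d is smallest — segment BC (d = 272 mm).
τ_max = 16·55740/(π·(0.272)³) = 1.411×10^7 Pa.

14.1 N/mm²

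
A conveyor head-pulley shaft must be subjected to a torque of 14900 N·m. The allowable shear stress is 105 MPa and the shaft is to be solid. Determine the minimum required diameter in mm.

89.7 mm

For a solid shaft τ_max = 16T/(πd³), so d = (16T/(π τ_allow))^(1/3) = (16·14900/(π·1.05×10^8))^(1/3) = 0.08974 m.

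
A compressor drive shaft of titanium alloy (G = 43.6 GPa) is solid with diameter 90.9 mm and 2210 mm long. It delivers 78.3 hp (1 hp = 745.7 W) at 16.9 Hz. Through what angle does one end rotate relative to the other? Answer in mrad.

4.16 mrad

ω = 2π·16.9 = 106.2 rad/s, so T = P/ω = 78.3×745.7 / 106.2 = 549.9 N·m.
J = πd⁴/32 = π(0.0909)⁴/32 = 6.703×10^-6 m⁴.
θ = T·L/(G·J) = 549.9 × 2.21 / (43.6×10⁹ × 6.703×10^-6) = 4.158×10^-3 rad.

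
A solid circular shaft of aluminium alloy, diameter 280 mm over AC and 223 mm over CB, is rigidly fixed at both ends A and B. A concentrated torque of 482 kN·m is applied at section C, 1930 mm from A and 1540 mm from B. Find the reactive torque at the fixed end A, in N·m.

320000 N·m

Compatibility: T_A·a/J_AC = T_B·b/J_CB with T_A + T_B = T₀.
J_AC = 6.03×10^-4 m⁴, J_CB = 2.43×10^-4 m⁴, so T_A = T₀·(J_AC/a)/((J_AC/a)+(J_CB/b)) = 320400 N·m, T_B = 161600 N·m.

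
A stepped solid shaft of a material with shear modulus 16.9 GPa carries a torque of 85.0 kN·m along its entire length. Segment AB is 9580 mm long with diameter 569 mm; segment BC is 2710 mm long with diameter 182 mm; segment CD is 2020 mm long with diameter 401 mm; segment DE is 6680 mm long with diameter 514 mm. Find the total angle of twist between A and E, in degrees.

J_AB = π(0.569)⁴/32 = 0.0103 m⁴; J_BC = π(0.182)⁴/32 = 1.08×10^-4 m⁴; J_CD = π(0.401)⁴/32 = 2.54×10^-3 m⁴; J_DE = π(0.514)⁴/32 = 6.85×10^-3 m⁴.
θ = (T/G)·Σ L_i/J_i = (85000/16.9×10⁹)·(9.58/0.0103 + 2.71/1.08×10^-4 + 2.02/2.54×10^-3 + 6.68/6.85×10^-3) = 0.1401 rad.

8.03°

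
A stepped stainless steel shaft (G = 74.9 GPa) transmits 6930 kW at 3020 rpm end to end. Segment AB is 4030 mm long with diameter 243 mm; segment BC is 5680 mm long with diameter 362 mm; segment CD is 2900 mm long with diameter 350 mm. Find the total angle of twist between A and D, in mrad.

ω = 2π·3020/60 = 316.3 rad/s, so T = P/ω = 6930×10³ / 316.3 = 21910 N·m.
J_AB = π(0.243)⁴/32 = 3.42×10^-4 m⁴; J_BC = π(0.362)⁴/32 = 1.69×10^-3 m⁴; J_CD = π(0.350)⁴/32 = 1.47×10^-3 m⁴.
θ = (T/G)·Σ L_i/J_i = (21910/74.9×10⁹)·(4.03/3.42×10^-4 + 5.68/1.69×10^-3 + 2.90/1.47×10^-3) = 5.006×10^-3 rad.

5.01 mrad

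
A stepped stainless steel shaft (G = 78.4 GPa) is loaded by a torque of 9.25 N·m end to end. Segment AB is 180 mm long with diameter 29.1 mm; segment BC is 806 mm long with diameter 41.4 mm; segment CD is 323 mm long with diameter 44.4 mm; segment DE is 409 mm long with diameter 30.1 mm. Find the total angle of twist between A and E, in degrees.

J_AB = π(0.0291)⁴/32 = 7.04×10^-8 m⁴; J_BC = π(0.0414)⁴/32 = 2.88×10^-7 m⁴; J_CD = π(0.0444)⁴/32 = 3.82×10^-7 m⁴; J_DE = π(0.0301)⁴/32 = 8.06×10^-8 m⁴.
θ = (T/G)·Σ L_i/J_i = (9.250/78.4×10⁹)·(0.180/7.04×10^-8 + 0.806/2.88×10^-7 + 0.323/3.82×10^-7 + 0.409/8.06×10^-8) = 1.330×10^-3 rad.

0.0762°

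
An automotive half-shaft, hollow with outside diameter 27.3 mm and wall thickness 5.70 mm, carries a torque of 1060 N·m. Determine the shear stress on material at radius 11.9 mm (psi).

J = π(d_o⁴ − d_i⁴)/32 = π(0.0273⁴ − 0.0159⁴)/32 = 4.826×10^-8 m⁴.
Shear stress varies linearly with radius: τ = T·r/J = 1060 × 0.0119 / 4.826×10^-8 = 2.614×10^8 Pa.

37900 psi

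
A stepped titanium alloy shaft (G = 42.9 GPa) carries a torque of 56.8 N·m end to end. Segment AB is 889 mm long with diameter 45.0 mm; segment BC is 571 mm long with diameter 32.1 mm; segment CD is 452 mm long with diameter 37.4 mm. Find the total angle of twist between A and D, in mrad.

13.3 mrad

J_AB = π(0.0450)⁴/32 = 4.03×10^-7 m⁴; J_BC = π(0.0321)⁴/32 = 1.04×10^-7 m⁴; J_CD = π(0.0374)⁴/32 = 1.92×10^-7 m⁴.
θ = (T/G)·Σ L_i/J_i = (56.80/42.9×10⁹)·(0.889/4.03×10^-7 + 0.571/1.04×10^-7 + 0.452/1.92×10^-7) = 0.01329 rad.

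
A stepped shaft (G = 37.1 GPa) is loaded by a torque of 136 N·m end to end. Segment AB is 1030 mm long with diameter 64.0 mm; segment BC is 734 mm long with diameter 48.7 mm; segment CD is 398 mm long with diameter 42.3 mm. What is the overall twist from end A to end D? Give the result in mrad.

11.8 mrad

J_AB = π(0.0640)⁴/32 = 1.65×10^-6 m⁴; J_BC = π(0.0487)⁴/32 = 5.52×10^-7 m⁴; J_CD = π(0.0423)⁴/32 = 3.14×10^-7 m⁴.
θ = (T/G)·Σ L_i/J_i = (136.0/37.1×10⁹)·(1.03/1.65×10^-6 + 0.734/5.52×10^-7 + 0.398/3.14×10^-7) = 0.01181 rad.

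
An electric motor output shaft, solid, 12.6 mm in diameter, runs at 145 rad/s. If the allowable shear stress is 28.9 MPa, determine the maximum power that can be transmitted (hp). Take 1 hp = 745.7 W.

J = πd⁴/32 = π(0.0126)⁴/32 = 2.474×10^-9 m⁴.
T_max = τ_allow·J/r = 2.89×10^7 × 2.474×10^-9 / 0.00630 = 11.35 N·m.
ω = 145 rad/s, so P_max = T_max·ω = 1646 W.

2.21 hp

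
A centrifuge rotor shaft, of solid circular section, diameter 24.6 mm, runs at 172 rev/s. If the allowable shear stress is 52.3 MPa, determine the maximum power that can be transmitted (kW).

J = πd⁴/32 = π(0.0246)⁴/32 = 3.595×10^-8 m⁴.
T_max = τ_allow·J/r = 5.23×10^7 × 3.595×10^-8 / 0.0123 = 152.9 N·m.
ω = 2π·172 = 1081 rad/s, so P_max = T_max·ω = 1.652×10^5 W.

165 kW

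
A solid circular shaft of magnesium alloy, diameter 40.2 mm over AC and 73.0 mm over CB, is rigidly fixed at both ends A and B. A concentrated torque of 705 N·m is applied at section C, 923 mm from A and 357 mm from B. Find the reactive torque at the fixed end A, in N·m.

Compatibility: T_A·a/J_AC = T_B·b/J_CB with T_A + T_B = T₀.
J_AC = 2.56×10^-7 m⁴, J_CB = 2.79×10^-6 m⁴, so T_A = T₀·(J_AC/a)/((J_AC/a)+(J_CB/b)) = 24.22 N·m, T_B = 680.8 N·m.

24.2 N·m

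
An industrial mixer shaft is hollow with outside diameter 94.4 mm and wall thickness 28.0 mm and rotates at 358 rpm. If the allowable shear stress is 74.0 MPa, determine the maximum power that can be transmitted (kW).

446 kW

J = π(d_o⁴ − d_i⁴)/32 = π(0.0944⁴ − 0.0384⁴)/32 = 7.583×10^-6 m⁴.
T_max = τ_allow·J/r = 7.40×10^7 × 7.583×10^-6 / 0.0472 = 11890 N·m.
ω = 2π·358/60 = 37.49 rad/s, so P_max = T_max·ω = 4.457×10^5 W.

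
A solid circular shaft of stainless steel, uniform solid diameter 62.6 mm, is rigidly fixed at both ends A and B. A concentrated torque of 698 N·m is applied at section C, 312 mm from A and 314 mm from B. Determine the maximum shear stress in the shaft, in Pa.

7.27e6 Pa

With uniform GJ and both ends fixed, compatibility θ_AC = θ_CB gives T_A·a = T_B·b, together with T_A + T_B = T₀.
T_A = T₀·b/(a+b) = 698.0·314/626.0 = 350.1 N·m; T_B = 347.9 N·m.
τ in each portion: τ_AC = 7.27×10^6 Pa, τ_CB = 7.22×10^6 Pa; maximum is in AC.
τ_max = T_AC·r/J = 350.1·0.0313/1.51×10^-6 = 7.269×10^6 Pa.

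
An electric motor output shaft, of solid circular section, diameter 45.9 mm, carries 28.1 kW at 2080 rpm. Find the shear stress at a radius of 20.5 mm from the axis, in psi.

ω = 2π·2080/60 = 217.8 rad/s, so T = P/ω = 28.1×10³ / 217.8 = 129.0 N·m.
J = πd⁴/32 = π(0.0459)⁴/32 = 4.358×10^-7 m⁴.
Shear stress varies linearly with radius: τ = T·r/J = 129.0 × 0.0205 / 4.358×10^-7 = 6.069×10^6 Pa.

880 psi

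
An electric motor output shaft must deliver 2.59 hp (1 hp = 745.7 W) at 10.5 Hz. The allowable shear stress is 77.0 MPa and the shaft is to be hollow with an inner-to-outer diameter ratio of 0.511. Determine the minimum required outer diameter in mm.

12.8 mm

ω = 2π·10.5 = 65.97 rad/s, so T = P/ω = 2.59×745.7 / 65.97 = 29.27 N·m.
For a hollow shaft with d_i/d_o = 0.511: τ_max = 16T/(π d_o³ (1−k⁴)), so d_o = [16T/(π τ_allow (1−k⁴))]^(1/3) = [16·29.27/(π·7.70×10^7·0.9318)]^(1/3) = 0.01276 m.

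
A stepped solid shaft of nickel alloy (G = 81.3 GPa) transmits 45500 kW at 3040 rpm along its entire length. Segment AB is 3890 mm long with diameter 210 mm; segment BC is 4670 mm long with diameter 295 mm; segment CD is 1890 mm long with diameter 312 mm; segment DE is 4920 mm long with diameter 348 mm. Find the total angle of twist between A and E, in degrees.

3.23°

ω = 2π·3040/60 = 318.3 rad/s, so T = P/ω = 45500×10³ / 318.3 = 142900 N·m.
J_AB = π(0.210)⁴/32 = 1.91×10^-4 m⁴; J_BC = π(0.295)⁴/32 = 7.44×10^-4 m⁴; J_CD = π(0.312)⁴/32 = 9.30×10^-4 m⁴; J_DE = π(0.348)⁴/32 = 1.44×10^-3 m⁴.
θ = (T/G)·Σ L_i/J_i = (142900/81.3×10⁹)·(3.89/1.91×10^-4 + 4.67/7.44×10^-4 + 1.89/9.30×10^-4 + 4.92/1.44×10^-3) = 0.05644 rad.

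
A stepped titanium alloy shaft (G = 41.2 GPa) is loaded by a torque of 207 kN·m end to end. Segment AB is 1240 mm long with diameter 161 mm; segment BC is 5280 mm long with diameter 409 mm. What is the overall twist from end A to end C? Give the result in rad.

0.104 rad

J_AB = π(0.161)⁴/32 = 6.60×10^-5 m⁴; J_BC = π(0.409)⁴/32 = 2.75×10^-3 m⁴.
θ = (T/G)·Σ L_i/J_i = (207000/41.2×10⁹)·(1.24/6.60×10^-5 + 5.28/2.75×10^-3) = 0.1041 rad.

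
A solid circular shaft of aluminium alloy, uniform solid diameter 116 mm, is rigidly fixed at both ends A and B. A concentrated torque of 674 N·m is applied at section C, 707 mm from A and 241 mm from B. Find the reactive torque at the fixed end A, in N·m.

With uniform GJ and both ends fixed, compatibility θ_AC = θ_CB gives T_A·a = T_B·b, together with T_A + T_B = T₀.
T_A = T₀·b/(a+b) = 674.0·241/948.0 = 171.3 N·m; T_B = 502.7 N·m.

171 N·m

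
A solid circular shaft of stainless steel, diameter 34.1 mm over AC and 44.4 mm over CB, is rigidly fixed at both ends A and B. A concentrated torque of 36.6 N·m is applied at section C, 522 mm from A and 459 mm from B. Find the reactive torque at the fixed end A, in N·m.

Compatibility: T_A·a/J_AC = T_B·b/J_CB with T_A + T_B = T₀.
J_AC = 1.33×10^-7 m⁴, J_CB = 3.82×10^-7 m⁴, so T_A = T₀·(J_AC/a)/((J_AC/a)+(J_CB/b)) = 8.574 N·m, T_B = 28.03 N·m.

8.57 N·m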